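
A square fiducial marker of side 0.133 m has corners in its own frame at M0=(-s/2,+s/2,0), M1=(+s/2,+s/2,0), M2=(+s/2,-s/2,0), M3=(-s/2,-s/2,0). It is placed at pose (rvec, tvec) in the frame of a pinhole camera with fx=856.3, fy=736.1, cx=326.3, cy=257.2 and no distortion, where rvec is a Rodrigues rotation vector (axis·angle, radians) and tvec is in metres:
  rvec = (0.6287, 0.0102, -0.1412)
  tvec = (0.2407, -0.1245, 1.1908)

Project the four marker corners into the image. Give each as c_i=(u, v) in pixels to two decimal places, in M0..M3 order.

Intrinsics K: fx=856.3, fy=736.1, cx=326.3, cy=257.2
Marker side s = 0.133 m; corners in marker frame (Z=0):
  M0 = (-0.0665, +0.0665, 0)
  M1 = (+0.0665, +0.0665, 0)
  M2 = (+0.0665, -0.0665, 0)
  M3 = (-0.0665, -0.0665, 0)
rvec = (0.6287, 0.0102, -0.1412), |rvec| = θ = 0.64444 rad = 36.924°
Rodrigues: sinθ=0.60075, 1−cosθ=0.20056; R = I + sinθ·[k]× + (1−cosθ)·[k]×²:
    [+0.99032 +0.13472 -0.03336]
    [-0.12853 +0.79949 -0.58677]
    [-0.05238 +0.58538 +0.80906]
t = (0.2407, -0.1245, 1.1908) m
M0: Pc = R·M0+t = (+0.18380, -0.06279, +1.23321); u = 856.3·(+0.18380)/1.23321 + 326.3 = 453.9264, v = 736.1·(-0.06279)/1.23321 + 257.2 = 219.7227
M1: Pc = R·M1+t = (+0.31552, -0.07988, +1.22624); u = 856.3·(+0.31552)/1.22624 + 326.3 = 546.6279, v = 736.1·(-0.07988)/1.22624 + 257.2 = 209.2481
M2: Pc = R·M2+t = (+0.29760, -0.18621, +1.14839); u = 856.3·(+0.29760)/1.14839 + 326.3 = 548.2044, v = 736.1·(-0.18621)/1.14839 + 257.2 = 137.8402
M3: Pc = R·M3+t = (+0.16588, -0.16912, +1.15536); u = 856.3·(+0.16588)/1.15536 + 326.3 = 449.2465, v = 736.1·(-0.16912)/1.15536 + 257.2 = 149.4512

c0=(453.93, 219.72) c1=(546.63, 209.25) c2=(548.20, 137.84) c3=(449.25, 149.45)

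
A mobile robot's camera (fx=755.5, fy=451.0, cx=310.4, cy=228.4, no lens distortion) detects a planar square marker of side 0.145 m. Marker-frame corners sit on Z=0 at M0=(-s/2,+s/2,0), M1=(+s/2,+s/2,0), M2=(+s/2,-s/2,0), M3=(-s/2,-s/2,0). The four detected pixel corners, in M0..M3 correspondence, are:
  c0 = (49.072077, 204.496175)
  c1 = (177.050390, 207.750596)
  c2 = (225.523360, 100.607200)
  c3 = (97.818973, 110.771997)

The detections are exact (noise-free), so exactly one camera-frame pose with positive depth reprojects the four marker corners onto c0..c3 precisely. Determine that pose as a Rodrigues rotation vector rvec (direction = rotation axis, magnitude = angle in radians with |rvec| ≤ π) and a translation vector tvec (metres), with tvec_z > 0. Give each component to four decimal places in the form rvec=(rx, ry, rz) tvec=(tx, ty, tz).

Intrinsics K: fx=755.5, fy=451.0, cx=310.4, cy=228.4
Marker side s = 0.145 m; corners in marker frame (Z=0):
  M0 = (-0.0725, +0.0725, 0)
  M1 = (+0.0725, +0.0725, 0)
  M2 = (+0.0725, -0.0725, 0)
  M3 = (-0.0725, -0.0725, 0)
Detected image corners:
  c0 = (49.072077, 204.496175) px
  c1 = (177.050390, 207.750596) px
  c2 = (225.523360, 100.607200) px
  c3 = (97.818973, 110.771997) px
Planar DLT: solve 8×8 A·h = b for H (H[2,2]=1):
  H  [+753.31235 -386.12930 +133.68888]
  H  [-170.71717 +631.82859 +154.67646]
  H  [-0.93419 -0.36999 +1.00000]
B = K⁻¹H; ‖b₁‖=1.669913, ‖b₂‖=1.669913; λ = 2/(‖b₁‖+‖b₂‖) = 0.598834, sign → tz>0 ⇒ λ=+0.598834
r₁ = λ·B[:,0] = (+0.82694,+0.05663,-0.55943); r₂ = λ·B[:,1] = (-0.21503,+0.95114,-0.22156)
r₃ = r₁×r₂ = (+0.51955,+0.30351,+0.79872); SVD([r₁ r₂ r₃]) → R = UVᵀ:
  R  [+0.82694 -0.21503 +0.51955]
  R  [+0.05663 +0.95114 +0.30351]
  R  [-0.55943 -0.22156 +0.79872]
t = (-0.14007, -0.09789, +0.59883) m
tr R = 2.576803; θ = arccos((tr R − 1)/2) = 0.662590 rad = 37.964°
axis k = ((R−Rᵀ)₃₂, (R−Rᵀ)₁₃, (R−Rᵀ)₂₁) / (2 sinθ) = (-0.426780, +0.876985, +0.220806)
rvec = θ·k = (-0.282780, +0.581082, +0.146304)

rvec=(-0.2828, 0.5811, 0.1463) tvec=(-0.1401, -0.0979, 0.5988)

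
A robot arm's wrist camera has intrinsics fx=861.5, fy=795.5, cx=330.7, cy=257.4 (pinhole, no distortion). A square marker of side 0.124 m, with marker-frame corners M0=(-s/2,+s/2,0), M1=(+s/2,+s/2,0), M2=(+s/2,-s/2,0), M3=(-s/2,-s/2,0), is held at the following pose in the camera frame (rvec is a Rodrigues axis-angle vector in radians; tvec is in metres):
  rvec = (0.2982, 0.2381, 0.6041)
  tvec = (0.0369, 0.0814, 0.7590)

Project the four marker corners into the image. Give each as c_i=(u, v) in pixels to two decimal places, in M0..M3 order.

c0=(281.73, 351.70) c1=(391.11, 428.83) c2=(470.76, 333.00) c3=(353.41, 253.59)

Intrinsics K: fx=861.5, fy=795.5, cx=330.7, cy=257.4
Marker side s = 0.124 m; corners in marker frame (Z=0):
  M0 = (-0.0620, +0.0620, 0)
  M1 = (+0.0620, +0.0620, 0)
  M2 = (+0.0620, -0.0620, 0)
  M3 = (-0.0620, -0.0620, 0)
rvec = (0.2982, 0.2381, 0.6041), |rvec| = θ = 0.71453 rad = 40.939°
Rodrigues: sinθ=0.65526, 1−cosθ=0.24460; R = I + sinθ·[k]× + (1−cosθ)·[k]×²:
    [+0.79800 -0.51998 +0.30465]
    [+0.58801 +0.78256 -0.20456]
    [-0.13205 +0.34238 +0.93024]
t = (0.0369, 0.0814, 0.7590) m
M0: Pc = R·M0+t = (-0.04481, +0.09346, +0.78841); u = 861.5·(-0.04481)/0.78841 + 330.7 = 281.7309, v = 795.5·(+0.09346)/0.78841 + 257.4 = 351.7023
M1: Pc = R·M1+t = (+0.05414, +0.16638, +0.77204); u = 861.5·(+0.05414)/0.77204 + 330.7 = 391.1109, v = 795.5·(+0.16638)/0.77204 + 257.4 = 428.8309
M2: Pc = R·M2+t = (+0.11861, +0.06934, +0.72959); u = 861.5·(+0.11861)/0.72959 + 330.7 = 470.7612, v = 795.5·(+0.06934)/0.72959 + 257.4 = 333.0019
M3: Pc = R·M3+t = (+0.01966, -0.00358, +0.74596); u = 861.5·(+0.01966)/0.74596 + 330.7 = 353.4078, v = 795.5·(-0.00358)/0.74596 + 257.4 = 253.5872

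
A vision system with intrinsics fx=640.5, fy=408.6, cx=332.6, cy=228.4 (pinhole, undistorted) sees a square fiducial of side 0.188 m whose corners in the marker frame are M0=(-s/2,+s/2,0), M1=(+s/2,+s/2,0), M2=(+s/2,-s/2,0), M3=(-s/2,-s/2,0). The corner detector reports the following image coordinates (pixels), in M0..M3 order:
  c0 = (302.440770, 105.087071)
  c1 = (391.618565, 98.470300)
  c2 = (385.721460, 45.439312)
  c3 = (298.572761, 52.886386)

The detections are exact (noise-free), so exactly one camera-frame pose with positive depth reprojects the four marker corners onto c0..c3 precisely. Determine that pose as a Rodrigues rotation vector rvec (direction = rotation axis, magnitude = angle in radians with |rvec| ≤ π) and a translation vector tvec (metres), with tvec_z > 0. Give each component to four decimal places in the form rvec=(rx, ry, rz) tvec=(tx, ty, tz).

Intrinsics K: fx=640.5, fy=408.6, cx=332.6, cy=228.4
Marker side s = 0.188 m; corners in marker frame (Z=0):
  M0 = (-0.0940, +0.0940, 0)
  M1 = (+0.0940, +0.0940, 0)
  M2 = (+0.0940, -0.0940, 0)
  M3 = (-0.0940, -0.0940, 0)
Detected image corners:
  c0 = (302.440770, 105.087071) px
  c1 = (391.618565, 98.470300) px
  c2 = (385.721460, 45.439312) px
  c3 = (298.572761, 52.886386) px
Planar DLT: solve 8×8 A·h = b for H (H[2,2]=1):
  H  [+434.58589 -14.36441 +344.14900]
  H  [-44.94220 +271.02771 +75.21457]
  H  [-0.09956 -0.11691 +1.00000]
B = K⁻¹H; ‖b₁‖=0.738968, ‖b₂‖=0.738968; λ = 2/(‖b₁‖+‖b₂‖) = 1.353238, sign → tz>0 ⇒ λ=+1.353238
r₁ = λ·B[:,0] = (+0.98815,-0.07353,-0.13473); r₂ = λ·B[:,1] = (+0.05180,+0.98605,-0.15820)
r₃ = r₁×r₂ = (+0.14449,+0.14935,+0.97817); SVD([r₁ r₂ r₃]) → R = UVᵀ:
  R  [+0.98815 +0.05180 +0.14449]
  R  [-0.07353 +0.98605 +0.14935]
  R  [-0.13473 -0.15820 +0.97817]
t = (+0.02440, -0.50733, +1.35324) m
tr R = 2.952368; θ = arccos((tr R − 1)/2) = 0.218683 rad = 12.530°
axis k = ((R−Rᵀ)₃₂, (R−Rᵀ)₁₃, (R−Rᵀ)₂₁) / (2 sinθ) = (-0.708828, +0.643523, -0.288862)
rvec = θ·k = (-0.155009, +0.140728, -0.063169)

rvec=(-0.1550, 0.1407, -0.0632) tvec=(0.0244, -0.5073, 1.3532)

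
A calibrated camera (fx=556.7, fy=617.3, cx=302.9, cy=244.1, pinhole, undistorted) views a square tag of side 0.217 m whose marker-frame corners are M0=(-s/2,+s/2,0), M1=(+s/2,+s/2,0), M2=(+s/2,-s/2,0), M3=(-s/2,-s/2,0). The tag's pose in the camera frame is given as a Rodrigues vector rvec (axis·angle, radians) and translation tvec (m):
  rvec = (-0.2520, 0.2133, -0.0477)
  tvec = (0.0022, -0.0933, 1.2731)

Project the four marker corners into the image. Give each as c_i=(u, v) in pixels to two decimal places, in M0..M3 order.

c0=(258.31, 253.66) c1=(353.09, 245.96) c2=(349.03, 144.52) c3=(258.31, 155.28)

Intrinsics K: fx=556.7, fy=617.3, cx=302.9, cy=244.1
Marker side s = 0.217 m; corners in marker frame (Z=0):
  M0 = (-0.1085, +0.1085, 0)
  M1 = (+0.1085, +0.1085, 0)
  M2 = (+0.1085, -0.1085, 0)
  M3 = (-0.1085, -0.1085, 0)
rvec = (-0.2520, 0.2133, -0.0477), |rvec| = θ = 0.33358 rad = 19.113°
Rodrigues: sinθ=0.32743, 1−cosθ=0.05512; R = I + sinθ·[k]× + (1−cosθ)·[k]×²:
    [+0.97633 +0.02019 +0.21532]
    [-0.07345 +0.96741 +0.24231]
    [-0.20341 -0.25239 +0.94600]
t = (0.0022, -0.0933, 1.2731) m
M0: Pc = R·M0+t = (-0.10154, +0.01963, +1.26779); u = 556.7·(-0.10154)/1.26779 + 302.9 = 258.3119, v = 617.3·(+0.01963)/1.26779 + 244.1 = 253.6598
M1: Pc = R·M1+t = (+0.11032, +0.00370, +1.22365); u = 556.7·(+0.11032)/1.22365 + 302.9 = 353.0918, v = 617.3·(+0.00370)/1.22365 + 244.1 = 245.9642
M2: Pc = R·M2+t = (+0.10594, -0.20623, +1.27841); u = 556.7·(+0.10594)/1.27841 + 302.9 = 349.0334, v = 617.3·(-0.20623)/1.27841 + 244.1 = 144.5173
M3: Pc = R·M3+t = (-0.10592, -0.19030, +1.32255); u = 556.7·(-0.10592)/1.32255 + 302.9 = 258.3140, v = 617.3·(-0.19030)/1.32255 + 244.1 = 155.2800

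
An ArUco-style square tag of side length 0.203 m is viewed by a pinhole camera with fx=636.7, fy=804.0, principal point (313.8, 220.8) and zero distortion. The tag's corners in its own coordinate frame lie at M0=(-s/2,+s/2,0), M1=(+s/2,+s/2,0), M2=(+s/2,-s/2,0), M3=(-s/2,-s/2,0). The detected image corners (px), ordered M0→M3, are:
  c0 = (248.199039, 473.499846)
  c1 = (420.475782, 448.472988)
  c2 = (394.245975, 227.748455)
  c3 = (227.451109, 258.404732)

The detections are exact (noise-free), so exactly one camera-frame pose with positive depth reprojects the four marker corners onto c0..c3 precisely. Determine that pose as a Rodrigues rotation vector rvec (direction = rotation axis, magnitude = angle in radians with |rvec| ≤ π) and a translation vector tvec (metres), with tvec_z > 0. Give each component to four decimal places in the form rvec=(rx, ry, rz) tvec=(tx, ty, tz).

Intrinsics K: fx=636.7, fy=804.0, cx=313.8, cy=220.8
Marker side s = 0.203 m; corners in marker frame (Z=0):
  M0 = (-0.1015, +0.1015, 0)
  M1 = (+0.1015, +0.1015, 0)
  M2 = (+0.1015, -0.1015, 0)
  M3 = (-0.1015, -0.1015, 0)
Detected image corners:
  c0 = (248.199039, 473.499846) px
  c1 = (420.475782, 448.472988) px
  c2 = (394.245975, 227.748455) px
  c3 = (227.451109, 258.404732) px
Planar DLT: solve 8×8 A·h = b for H (H[2,2]=1):
  H  [+788.17106 +70.60873 +321.17911]
  H  [-188.40626 +1024.24458 +350.69717]
  H  [-0.14504 -0.13919 +1.00000]
B = K⁻¹H; ‖b₁‖=1.331675, ‖b₂‖=1.331675; λ = 2/(‖b₁‖+‖b₂‖) = 0.750934, sign → tz>0 ⇒ λ=+0.750934
r₁ = λ·B[:,0] = (+0.98326,-0.14606,-0.10892); r₂ = λ·B[:,1] = (+0.13479,+0.98535,-0.10452)
r₃ = r₁×r₂ = (+0.12259,+0.08809,+0.98854); SVD([r₁ r₂ r₃]) → R = UVᵀ:
  R  [+0.98326 +0.13479 +0.12259]
  R  [-0.14606 +0.98535 +0.08809]
  R  [-0.10892 -0.10452 +0.98854]
t = (+0.00870, +0.12132, +0.75093) m
tr R = 2.957148; θ = arccos((tr R − 1)/2) = 0.207378 rad = 11.882°
axis k = ((R−Rᵀ)₃₂, (R−Rᵀ)₁₃, (R−Rᵀ)₂₁) / (2 sinθ) = (-0.467743, +0.562194, -0.682022)
rvec = θ·k = (-0.097000, +0.116587, -0.141437)

rvec=(-0.0970, 0.1166, -0.1414) tvec=(0.0087, 0.1213, 0.7509)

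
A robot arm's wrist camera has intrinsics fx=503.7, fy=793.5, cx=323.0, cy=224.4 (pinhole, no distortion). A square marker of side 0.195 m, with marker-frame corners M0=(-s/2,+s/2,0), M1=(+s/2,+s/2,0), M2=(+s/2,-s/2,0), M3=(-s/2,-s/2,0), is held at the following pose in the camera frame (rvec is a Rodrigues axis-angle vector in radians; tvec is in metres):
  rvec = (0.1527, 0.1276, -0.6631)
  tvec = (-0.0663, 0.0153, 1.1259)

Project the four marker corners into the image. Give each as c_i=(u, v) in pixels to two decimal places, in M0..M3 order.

Intrinsics K: fx=503.7, fy=793.5, cx=323.0, cy=224.4
Marker side s = 0.195 m; corners in marker frame (Z=0):
  M0 = (-0.0975, +0.0975, 0)
  M1 = (+0.0975, +0.0975, 0)
  M2 = (+0.0975, -0.0975, 0)
  M3 = (-0.0975, -0.0975, 0)
rvec = (0.1527, 0.1276, -0.6631), |rvec| = θ = 0.69232 rad = 39.667°
Rodrigues: sinθ=0.63832, 1−cosθ=0.23023; R = I + sinθ·[k]× + (1−cosθ)·[k]×²:
    [+0.78097 +0.62074 +0.06901]
    [-0.60203 +0.77759 -0.18143]
    [-0.16629 +0.10015 +0.98098]
t = (-0.0663, 0.0153, 1.1259) m
M0: Pc = R·M0+t = (-0.08192, +0.14981, +1.15188); u = 503.7·(-0.08192)/1.15188 + 323.0 = 287.1766, v = 793.5·(+0.14981)/1.15188 + 224.4 = 327.6022
M1: Pc = R·M1+t = (+0.07037, +0.03242, +1.11945); u = 503.7·(+0.07037)/1.11945 + 323.0 = 354.6619, v = 793.5·(+0.03242)/1.11945 + 224.4 = 247.3786
M2: Pc = R·M2+t = (-0.05068, -0.11921, +1.09992); u = 503.7·(-0.05068)/1.09992 + 323.0 = 299.7925, v = 793.5·(-0.11921)/1.09992 + 224.4 = 138.3983
M3: Pc = R·M3+t = (-0.20297, -0.00182, +1.13235); u = 503.7·(-0.20297)/1.13235 + 323.0 = 232.7146, v = 793.5·(-0.00182)/1.13235 + 224.4 = 223.1263

c0=(287.18, 327.60) c1=(354.66, 247.38) c2=(299.79, 138.40) c3=(232.71, 223.13)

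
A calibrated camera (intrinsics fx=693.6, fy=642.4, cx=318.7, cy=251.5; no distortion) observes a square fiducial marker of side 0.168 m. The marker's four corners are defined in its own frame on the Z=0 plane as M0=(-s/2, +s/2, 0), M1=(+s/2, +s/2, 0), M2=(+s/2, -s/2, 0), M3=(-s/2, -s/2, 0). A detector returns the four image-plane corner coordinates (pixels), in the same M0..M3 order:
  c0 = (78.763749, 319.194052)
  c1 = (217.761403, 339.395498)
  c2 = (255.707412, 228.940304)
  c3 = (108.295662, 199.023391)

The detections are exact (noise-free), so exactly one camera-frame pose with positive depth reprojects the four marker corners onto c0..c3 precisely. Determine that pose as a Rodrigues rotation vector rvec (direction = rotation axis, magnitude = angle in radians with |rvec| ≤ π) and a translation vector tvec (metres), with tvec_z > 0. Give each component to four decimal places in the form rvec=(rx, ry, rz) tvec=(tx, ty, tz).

Intrinsics K: fx=693.6, fy=642.4, cx=318.7, cy=251.5
Marker side s = 0.168 m; corners in marker frame (Z=0):
  M0 = (-0.0840, +0.0840, 0)
  M1 = (+0.0840, +0.0840, 0)
  M2 = (+0.0840, -0.0840, 0)
  M3 = (-0.0840, -0.0840, 0)
Detected image corners:
  c0 = (78.763749, 319.194052) px
  c1 = (217.761403, 339.395498) px
  c2 = (255.707412, 228.940304) px
  c3 = (108.295662, 199.023391) px
Planar DLT: solve 8×8 A·h = b for H (H[2,2]=1):
  H  [+918.31466 -128.17797 +166.93591]
  H  [+258.03420 +806.31014 +274.22003]
  H  [+0.40478 +0.44510 +1.00000]
B = K⁻¹H; ‖b₁‖=1.232079, ‖b₂‖=1.232079; λ = 2/(‖b₁‖+‖b₂‖) = 0.811636, sign → tz>0 ⇒ λ=+0.811636
r₁ = λ·B[:,0] = (+0.92364,+0.19739,+0.32853); r₂ = λ·B[:,1] = (-0.31599,+0.87729,+0.36126)
r₃ = r₁×r₂ = (-0.21691,-0.43749,+0.87267); SVD([r₁ r₂ r₃]) → R = UVᵀ:
  R  [+0.92364 -0.31599 -0.21691]
  R  [+0.19739 +0.87729 -0.43749]
  R  [+0.32853 +0.36126 +0.87267]
t = (-0.17759, +0.02871, +0.81164) m
tr R = 2.673601; θ = arccos((tr R − 1)/2) = 0.579383 rad = 33.196°
axis k = ((R−Rᵀ)₃₂, (R−Rᵀ)₁₃, (R−Rᵀ)₂₁) / (2 sinθ) = (+0.729438, -0.498115, +0.468830)
rvec = θ·k = (+0.422624, -0.288599, +0.271632)

rvec=(0.4226, -0.2886, 0.2716) tvec=(-0.1776, 0.0287, 0.8116)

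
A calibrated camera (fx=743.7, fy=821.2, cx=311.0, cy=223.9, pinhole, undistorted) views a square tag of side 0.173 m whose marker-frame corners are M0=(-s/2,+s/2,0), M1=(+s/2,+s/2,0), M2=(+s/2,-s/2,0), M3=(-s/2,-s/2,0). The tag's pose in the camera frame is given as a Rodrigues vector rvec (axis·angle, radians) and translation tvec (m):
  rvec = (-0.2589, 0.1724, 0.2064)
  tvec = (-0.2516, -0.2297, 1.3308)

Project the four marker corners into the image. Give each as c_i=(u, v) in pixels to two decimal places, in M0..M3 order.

Intrinsics K: fx=743.7, fy=821.2, cx=311.0, cy=223.9
Marker side s = 0.173 m; corners in marker frame (Z=0):
  M0 = (-0.0865, +0.0865, 0)
  M1 = (+0.0865, +0.0865, 0)
  M2 = (+0.0865, -0.0865, 0)
  M3 = (-0.0865, -0.0865, 0)
rvec = (-0.2589, 0.1724, 0.2064), |rvec| = θ = 0.37330 rad = 21.388°
Rodrigues: sinθ=0.36469, 1−cosθ=0.06887; R = I + sinθ·[k]× + (1−cosθ)·[k]×²:
    [+0.96426 -0.22370 +0.14201]
    [+0.17958 +0.94582 +0.27051]
    [-0.19483 -0.23534 +0.95218]
t = (-0.2516, -0.2297, 1.3308) m
M0: Pc = R·M0+t = (-0.35436, -0.16342, +1.32730); u = 743.7·(-0.35436)/1.32730 + 311.0 = 112.4488, v = 821.2·(-0.16342)/1.32730 + 223.9 = 122.7916
M1: Pc = R·M1+t = (-0.18754, -0.13235, +1.29359); u = 743.7·(-0.18754)/1.29359 + 311.0 = 203.1800, v = 821.2·(-0.13235)/1.29359 + 223.9 = 139.8793
M2: Pc = R·M2+t = (-0.14884, -0.29598, +1.33430); u = 743.7·(-0.14884)/1.33430 + 311.0 = 228.0401, v = 821.2·(-0.29598)/1.33430 + 223.9 = 41.7388
M3: Pc = R·M3+t = (-0.31566, -0.32705, +1.36801); u = 743.7·(-0.31566)/1.36801 + 311.0 = 139.3967, v = 821.2·(-0.32705)/1.36801 + 223.9 = 27.5776

c0=(112.45, 122.79) c1=(203.18, 139.88) c2=(228.04, 41.74) c3=(139.40, 27.58)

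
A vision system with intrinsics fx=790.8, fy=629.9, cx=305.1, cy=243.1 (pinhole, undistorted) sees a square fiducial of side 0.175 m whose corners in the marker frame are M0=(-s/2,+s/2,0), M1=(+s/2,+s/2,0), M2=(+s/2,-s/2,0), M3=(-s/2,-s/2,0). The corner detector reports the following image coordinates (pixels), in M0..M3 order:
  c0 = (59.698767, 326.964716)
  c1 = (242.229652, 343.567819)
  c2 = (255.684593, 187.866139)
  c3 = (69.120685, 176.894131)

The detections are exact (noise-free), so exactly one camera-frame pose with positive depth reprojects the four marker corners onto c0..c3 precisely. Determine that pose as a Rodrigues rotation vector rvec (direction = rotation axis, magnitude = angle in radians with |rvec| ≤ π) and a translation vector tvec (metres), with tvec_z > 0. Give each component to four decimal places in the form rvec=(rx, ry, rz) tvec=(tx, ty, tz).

rvec=(0.0736, 0.1617, 0.0803) tvec=(-0.1360, 0.0186, 0.7156)

Intrinsics K: fx=790.8, fy=629.9, cx=305.1, cy=243.1
Marker side s = 0.175 m; corners in marker frame (Z=0):
  M0 = (-0.0875, +0.0875, 0)
  M1 = (+0.0875, +0.0875, 0)
  M2 = (+0.0875, -0.0875, 0)
  M3 = (-0.0875, -0.0875, 0)
Detected image corners:
  c0 = (59.698767, 326.964716) px
  c1 = (242.229652, 343.567819) px
  c2 = (255.684593, 187.866139) px
  c3 = (69.120685, 176.894131) px
Planar DLT: solve 8×8 A·h = b for H (H[2,2]=1):
  H  [+1019.89612 -47.71522 +154.84749]
  H  [+21.87272 +902.10862 +259.43406]
  H  [-0.22050 +0.11121 +1.00000]
B = K⁻¹H; ‖b₁‖=1.397489, ‖b₂‖=1.397489; λ = 2/(‖b₁‖+‖b₂‖) = 0.715569, sign → tz>0 ⇒ λ=+0.715569
r₁ = λ·B[:,0] = (+0.98374,+0.08574,-0.15778); r₂ = λ·B[:,1] = (-0.07388,+0.99409,+0.07958)
r₃ = r₁×r₂ = (+0.16367,-0.06663,+0.98426); SVD([r₁ r₂ r₃]) → R = UVᵀ:
  R  [+0.98374 -0.07388 +0.16367]
  R  [+0.08574 +0.99409 -0.06663]
  R  [-0.15778 +0.07958 +0.98426]
t = (-0.13596, +0.01856, +0.71557) m
tr R = 2.962094; θ = arccos((tr R − 1)/2) = 0.195003 rad = 11.173°
axis k = ((R−Rᵀ)₃₂, (R−Rᵀ)₁₃, (R−Rᵀ)₂₁) / (2 sinθ) = (+0.377273, +0.829471, +0.411878)
rvec = θ·k = (+0.073569, +0.161750, +0.080318)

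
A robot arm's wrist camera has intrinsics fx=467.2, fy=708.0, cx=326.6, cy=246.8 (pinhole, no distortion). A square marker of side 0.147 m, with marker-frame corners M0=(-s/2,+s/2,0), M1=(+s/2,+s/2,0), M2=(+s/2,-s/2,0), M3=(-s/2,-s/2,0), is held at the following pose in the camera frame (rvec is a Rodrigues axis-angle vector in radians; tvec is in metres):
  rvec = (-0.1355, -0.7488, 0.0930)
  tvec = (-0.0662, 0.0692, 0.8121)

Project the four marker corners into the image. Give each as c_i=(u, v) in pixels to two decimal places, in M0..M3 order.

Intrinsics K: fx=467.2, fy=708.0, cx=326.6, cy=246.8
Marker side s = 0.147 m; corners in marker frame (Z=0):
  M0 = (-0.0735, +0.0735, 0)
  M1 = (+0.0735, +0.0735, 0)
  M2 = (+0.0735, -0.0735, 0)
  M3 = (-0.0735, -0.0735, 0)
rvec = (-0.1355, -0.7488, 0.0930), |rvec| = θ = 0.76662 rad = 43.924°
Rodrigues: sinθ=0.69371, 1−cosθ=0.27974; R = I + sinθ·[k]× + (1−cosθ)·[k]×²:
    [+0.72900 -0.03586 -0.68358]
    [+0.13245 +0.98714 +0.08947]
    [+0.67158 -0.15576 +0.72437]
t = (-0.0662, 0.0692, 0.8121) m
M0: Pc = R·M0+t = (-0.12242, +0.13202, +0.75129); u = 467.2·(-0.12242)/0.75129 + 326.6 = 250.4734, v = 708.0·(+0.13202)/0.75129 + 246.8 = 371.2129
M1: Pc = R·M1+t = (-0.01525, +0.15149, +0.85001); u = 467.2·(-0.01525)/0.85001 + 326.6 = 318.2156, v = 708.0·(+0.15149)/0.85001 + 246.8 = 372.9804
M2: Pc = R·M2+t = (-0.00998, +0.00638, +0.87291); u = 467.2·(-0.00998)/0.87291 + 326.6 = 321.2569, v = 708.0·(+0.00638)/0.87291 + 246.8 = 251.9746
M3: Pc = R·M3+t = (-0.11715, -0.01309, +0.77419); u = 467.2·(-0.11715)/0.77419 + 326.6 = 255.9060, v = 708.0·(-0.01309)/0.77419 + 246.8 = 234.8290

c0=(250.47, 371.21) c1=(318.22, 372.98) c2=(321.26, 251.97) c3=(255.91, 234.83)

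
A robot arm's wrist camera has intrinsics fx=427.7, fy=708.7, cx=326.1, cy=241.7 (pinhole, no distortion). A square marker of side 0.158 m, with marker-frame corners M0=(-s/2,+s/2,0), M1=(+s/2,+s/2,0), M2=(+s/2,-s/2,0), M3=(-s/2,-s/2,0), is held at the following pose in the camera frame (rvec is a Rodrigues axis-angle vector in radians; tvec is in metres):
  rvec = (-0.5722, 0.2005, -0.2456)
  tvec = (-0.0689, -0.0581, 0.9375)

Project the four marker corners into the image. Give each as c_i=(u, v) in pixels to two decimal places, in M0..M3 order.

c0=(264.34, 264.10) c1=(335.75, 228.64) c2=(322.84, 136.17) c3=(258.01, 170.24)

Intrinsics K: fx=427.7, fy=708.7, cx=326.1, cy=241.7
Marker side s = 0.158 m; corners in marker frame (Z=0):
  M0 = (-0.0790, +0.0790, 0)
  M1 = (+0.0790, +0.0790, 0)
  M2 = (+0.0790, -0.0790, 0)
  M3 = (-0.0790, -0.0790, 0)
rvec = (-0.5722, 0.2005, -0.2456), |rvec| = θ = 0.65417 rad = 37.481°
Rodrigues: sinθ=0.60850, 1−cosθ=0.20644; R = I + sinθ·[k]× + (1−cosθ)·[k]×²:
    [+0.95151 +0.17311 +0.25430]
    [-0.28380 +0.81295 +0.50850]
    [-0.11871 -0.55601 +0.82266]
t = (-0.0689, -0.0581, 0.9375) m
M0: Pc = R·M0+t = (-0.13039, +0.02854, +0.90295); u = 427.7·(-0.13039)/0.90295 + 326.1 = 264.3368, v = 708.7·(+0.02854)/0.90295 + 241.7 = 264.1027
M1: Pc = R·M1+t = (+0.01994, -0.01630, +0.88420); u = 427.7·(+0.01994)/0.88420 + 326.1 = 335.7475, v = 708.7·(-0.01630)/0.88420 + 241.7 = 228.6375
M2: Pc = R·M2+t = (-0.00741, -0.14474, +0.97205); u = 427.7·(-0.00741)/0.97205 + 326.1 = 322.8412, v = 708.7·(-0.14474)/0.97205 + 241.7 = 136.1706
M3: Pc = R·M3+t = (-0.15774, -0.09990, +0.99080); u = 427.7·(-0.15774)/0.99080 + 326.1 = 258.0064, v = 708.7·(-0.09990)/0.99080 + 241.7 = 170.2417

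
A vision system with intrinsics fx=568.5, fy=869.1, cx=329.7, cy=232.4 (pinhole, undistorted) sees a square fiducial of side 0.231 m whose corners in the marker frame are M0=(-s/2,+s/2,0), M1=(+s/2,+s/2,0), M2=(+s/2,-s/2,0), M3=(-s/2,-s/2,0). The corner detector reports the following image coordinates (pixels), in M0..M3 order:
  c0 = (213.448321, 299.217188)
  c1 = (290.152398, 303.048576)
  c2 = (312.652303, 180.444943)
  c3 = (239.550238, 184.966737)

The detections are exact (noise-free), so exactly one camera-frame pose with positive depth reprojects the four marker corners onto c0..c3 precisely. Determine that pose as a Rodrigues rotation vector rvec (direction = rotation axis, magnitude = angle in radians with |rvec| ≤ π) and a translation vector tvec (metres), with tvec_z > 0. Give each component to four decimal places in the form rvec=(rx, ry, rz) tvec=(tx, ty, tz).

Intrinsics K: fx=568.5, fy=869.1, cx=329.7, cy=232.4
Marker side s = 0.231 m; corners in marker frame (Z=0):
  M0 = (-0.1155, +0.1155, 0)
  M1 = (+0.1155, +0.1155, 0)
  M2 = (+0.1155, -0.1155, 0)
  M3 = (-0.1155, -0.1155, 0)
Detected image corners:
  c0 = (213.448321, 299.217188) px
  c1 = (290.152398, 303.048576) px
  c2 = (312.652303, 180.444943) px
  c3 = (239.550238, 184.966737) px
Planar DLT: solve 8×8 A·h = b for H (H[2,2]=1):
  H  [+243.14643 -186.64767 +263.05771]
  H  [-76.22204 +437.63387 +239.82221]
  H  [-0.30624 -0.30753 +1.00000]
B = K⁻¹H; ‖b₁‖=0.678385, ‖b₂‖=0.678385; λ = 2/(‖b₁‖+‖b₂‖) = 1.474089, sign → tz>0 ⇒ λ=+1.474089
r₁ = λ·B[:,0] = (+0.89227,-0.00857,-0.45143); r₂ = λ·B[:,1] = (-0.22106,+0.86350,-0.45333)
r₃ = r₁×r₂ = (+0.39369,+0.50428,+0.76858); SVD([r₁ r₂ r₃]) → R = UVᵀ:
  R  [+0.89227 -0.22106 +0.39369]
  R  [-0.00857 +0.86350 +0.50428]
  R  [-0.45143 -0.45333 +0.76858]
t = (-0.17280, +0.01259, +1.47409) m
tr R = 2.524340; θ = arccos((tr R − 1)/2) = 0.704138 rad = 40.344°
axis k = ((R−Rᵀ)₃₂, (R−Rᵀ)₁₃, (R−Rᵀ)₂₁) / (2 sinθ) = (-0.739608, +0.652721, +0.164118)
rvec = θ·k = (-0.520786, +0.459606, +0.115561)

rvec=(-0.5208, 0.4596, 0.1156) tvec=(-0.1728, 0.0126, 1.4741)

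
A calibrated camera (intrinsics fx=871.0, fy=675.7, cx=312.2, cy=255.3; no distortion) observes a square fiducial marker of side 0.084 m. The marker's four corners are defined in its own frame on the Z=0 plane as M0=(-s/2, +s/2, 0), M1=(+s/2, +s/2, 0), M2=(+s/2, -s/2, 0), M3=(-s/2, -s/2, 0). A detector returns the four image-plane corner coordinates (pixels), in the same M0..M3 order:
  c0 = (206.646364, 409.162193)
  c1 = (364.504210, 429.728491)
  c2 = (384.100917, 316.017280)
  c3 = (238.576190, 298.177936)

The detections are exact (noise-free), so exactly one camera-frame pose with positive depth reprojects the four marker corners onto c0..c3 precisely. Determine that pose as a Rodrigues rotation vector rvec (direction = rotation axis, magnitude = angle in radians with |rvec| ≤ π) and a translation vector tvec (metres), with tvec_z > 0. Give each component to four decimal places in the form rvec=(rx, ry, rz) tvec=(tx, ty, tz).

Intrinsics K: fx=871.0, fy=675.7, cx=312.2, cy=255.3
Marker side s = 0.084 m; corners in marker frame (Z=0):
  M0 = (-0.0420, +0.0420, 0)
  M1 = (+0.0420, +0.0420, 0)
  M2 = (+0.0420, -0.0420, 0)
  M3 = (-0.0420, -0.0420, 0)
Detected image corners:
  c0 = (206.646364, 409.162193) px
  c1 = (364.504210, 429.728491) px
  c2 = (384.100917, 316.017280) px
  c3 = (238.576190, 298.177936) px
Planar DLT: solve 8×8 A·h = b for H (H[2,2]=1):
  H  [+1766.97599 -602.03838 +298.60924]
  H  [+184.32572 +978.37273 +360.89139]
  H  [-0.12004 -0.98829 +1.00000]
B = K⁻¹H; ‖b₁‖=2.099421, ‖b₂‖=2.099421; λ = 2/(‖b₁‖+‖b₂‖) = 0.476322, sign → tz>0 ⇒ λ=+0.476322
r₁ = λ·B[:,0] = (+0.98680,+0.15154,-0.05718); r₂ = λ·B[:,1] = (-0.16050,+0.86755,-0.47075)
r₃ = r₁×r₂ = (-0.02173,+0.47371,+0.88041); SVD([r₁ r₂ r₃]) → R = UVᵀ:
  R  [+0.98680 -0.16050 -0.02173]
  R  [+0.15154 +0.86755 +0.47371]
  R  [-0.05718 -0.47075 +0.88041]
t = (-0.00743, +0.07443, +0.47632) m
tr R = 2.734758; θ = arccos((tr R − 1)/2) = 0.520885 rad = 29.845°
axis k = ((R−Rᵀ)₃₂, (R−Rᵀ)₁₃, (R−Rᵀ)₂₁) / (2 sinθ) = (-0.948915, +0.035609, +0.313516)
rvec = θ·k = (-0.494276, +0.018548, +0.163306)

rvec=(-0.4943, 0.0185, 0.1633) tvec=(-0.0074, 0.0744, 0.4763)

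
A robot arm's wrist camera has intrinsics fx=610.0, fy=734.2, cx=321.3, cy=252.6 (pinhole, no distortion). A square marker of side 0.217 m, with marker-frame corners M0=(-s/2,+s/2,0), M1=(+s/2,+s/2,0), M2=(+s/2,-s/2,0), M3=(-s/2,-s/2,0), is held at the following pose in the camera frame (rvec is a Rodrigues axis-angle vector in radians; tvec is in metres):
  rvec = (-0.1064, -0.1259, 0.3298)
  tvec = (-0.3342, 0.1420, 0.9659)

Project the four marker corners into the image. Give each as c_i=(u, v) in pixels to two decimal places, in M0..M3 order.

Intrinsics K: fx=610.0, fy=734.2, cx=321.3, cy=252.6
Marker side s = 0.217 m; corners in marker frame (Z=0):
  M0 = (-0.1085, +0.1085, 0)
  M1 = (+0.1085, +0.1085, 0)
  M2 = (+0.1085, -0.1085, 0)
  M3 = (-0.1085, -0.1085, 0)
rvec = (-0.1064, -0.1259, 0.3298), |rvec| = θ = 0.36870 rad = 21.125°
Rodrigues: sinθ=0.36040, 1−cosθ=0.06720; R = I + sinθ·[k]× + (1−cosθ)·[k]×²:
    [+0.93839 -0.31576 -0.14041]
    [+0.32900 +0.94063 +0.08348]
    [+0.10572 -0.12453 +0.98657]
t = (-0.3342, 0.1420, 0.9659) m
M0: Pc = R·M0+t = (-0.47028, +0.20836, +0.94092); u = 610.0·(-0.47028)/0.94092 + 321.3 = 16.4191, v = 734.2·(+0.20836)/0.94092 + 252.6 = 415.1853
M1: Pc = R·M1+t = (-0.26664, +0.27976, +0.96386); u = 610.0·(-0.26664)/0.96386 + 321.3 = 152.5483, v = 734.2·(+0.27976)/0.96386 + 252.6 = 465.6979
M2: Pc = R·M2+t = (-0.19812, +0.07564, +0.99088); u = 610.0·(-0.19812)/0.99088 + 321.3 = 199.3318, v = 734.2·(+0.07564)/0.99088 + 252.6 = 308.6444
M3: Pc = R·M3+t = (-0.40176, +0.00424, +0.96794); u = 610.0·(-0.40176)/0.96794 + 321.3 = 68.1119, v = 734.2·(+0.00424)/0.96794 + 252.6 = 255.8197

c0=(16.42, 415.19) c1=(152.55, 465.70) c2=(199.33, 308.64) c3=(68.11, 255.82)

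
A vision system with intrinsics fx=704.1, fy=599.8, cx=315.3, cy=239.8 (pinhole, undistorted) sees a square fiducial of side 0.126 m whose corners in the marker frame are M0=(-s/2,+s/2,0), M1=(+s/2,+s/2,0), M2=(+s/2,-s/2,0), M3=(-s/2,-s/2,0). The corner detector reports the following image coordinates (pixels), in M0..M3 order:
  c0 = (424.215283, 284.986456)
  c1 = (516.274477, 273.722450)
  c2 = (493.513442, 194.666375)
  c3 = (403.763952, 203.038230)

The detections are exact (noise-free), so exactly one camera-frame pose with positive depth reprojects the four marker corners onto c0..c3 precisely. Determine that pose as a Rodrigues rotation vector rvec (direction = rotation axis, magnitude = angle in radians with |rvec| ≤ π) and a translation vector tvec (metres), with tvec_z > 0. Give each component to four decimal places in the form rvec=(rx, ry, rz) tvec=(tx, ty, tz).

rvec=(-0.2563, -0.2135, -0.1470) tvec=(0.1846, -0.0022, 0.8983)

Intrinsics K: fx=704.1, fy=599.8, cx=315.3, cy=239.8
Marker side s = 0.126 m; corners in marker frame (Z=0):
  M0 = (-0.0630, +0.0630, 0)
  M1 = (+0.0630, +0.0630, 0)
  M2 = (+0.0630, -0.0630, 0)
  M3 = (-0.0630, -0.0630, 0)
Detected image corners:
  c0 = (424.215283, 284.986456) px
  c1 = (516.274477, 273.722450) px
  c2 = (493.513442, 194.666375) px
  c3 = (403.763952, 203.038230) px
Planar DLT: solve 8×8 A·h = b for H (H[2,2]=1):
  H  [+837.64132 +51.32755 +459.98861]
  H  [-17.19041 +576.11811 +238.36112]
  H  [+0.25320 -0.26183 +1.00000]
B = K⁻¹H; ‖b₁‖=1.113264, ‖b₂‖=1.113264; λ = 2/(‖b₁‖+‖b₂‖) = 0.898259, sign → tz>0 ⇒ λ=+0.898259
r₁ = λ·B[:,0] = (+0.96678,-0.11667,+0.22744); r₂ = λ·B[:,1] = (+0.17080,+0.95682,-0.23519)
r₃ = r₁×r₂ = (-0.19018,+0.26623,+0.94496); SVD([r₁ r₂ r₃]) → R = UVᵀ:
  R  [+0.96678 +0.17080 -0.19018]
  R  [-0.11667 +0.95682 +0.26623]
  R  [+0.22744 -0.23519 +0.94496]
t = (+0.18459, -0.00215, +0.89826) m
tr R = 2.868565; θ = arccos((tr R − 1)/2) = 0.364554 rad = 20.887°
axis k = ((R−Rᵀ)₃₂, (R−Rᵀ)₁₃, (R−Rᵀ)₂₁) / (2 sinθ) = (-0.703186, -0.585659, -0.403154)
rvec = θ·k = (-0.256350, -0.213504, -0.146972)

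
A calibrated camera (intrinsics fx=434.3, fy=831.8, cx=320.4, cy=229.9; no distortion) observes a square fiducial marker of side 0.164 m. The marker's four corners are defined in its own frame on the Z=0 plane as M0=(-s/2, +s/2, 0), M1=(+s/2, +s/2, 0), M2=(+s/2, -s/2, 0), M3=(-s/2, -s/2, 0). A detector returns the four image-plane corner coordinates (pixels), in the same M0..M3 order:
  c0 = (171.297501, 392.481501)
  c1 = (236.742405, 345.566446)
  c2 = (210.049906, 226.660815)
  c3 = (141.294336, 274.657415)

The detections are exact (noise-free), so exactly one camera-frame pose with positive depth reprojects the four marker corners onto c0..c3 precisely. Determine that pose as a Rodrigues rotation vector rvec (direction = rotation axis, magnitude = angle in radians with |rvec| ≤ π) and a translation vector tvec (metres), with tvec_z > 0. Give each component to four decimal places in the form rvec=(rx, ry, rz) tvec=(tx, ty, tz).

Intrinsics K: fx=434.3, fy=831.8, cx=320.4, cy=229.9
Marker side s = 0.164 m; corners in marker frame (Z=0):
  M0 = (-0.0820, +0.0820, 0)
  M1 = (+0.0820, +0.0820, 0)
  M2 = (+0.0820, -0.0820, 0)
  M3 = (-0.0820, -0.0820, 0)
Detected image corners:
  c0 = (171.297501, 392.481501) px
  c1 = (236.742405, 345.566446) px
  c2 = (210.049906, 226.660815) px
  c3 = (141.294336, 274.657415) px
Planar DLT: solve 8×8 A·h = b for H (H[2,2]=1):
  H  [+419.45501 +225.47005 +190.32114]
  H  [-272.09300 +807.70210 +311.07977]
  H  [+0.05550 +0.27740 +1.00000]
B = K⁻¹H; ‖b₁‖=0.987798, ‖b₂‖=0.987798; λ = 2/(‖b₁‖+‖b₂‖) = 1.012353, sign → tz>0 ⇒ λ=+1.012353
r₁ = λ·B[:,0] = (+0.93630,-0.34668,+0.05619); r₂ = λ·B[:,1] = (+0.31839,+0.90541,+0.28083)
r₃ = r₁×r₂ = (-0.14823,-0.24505,+0.95811); SVD([r₁ r₂ r₃]) → R = UVᵀ:
  R  [+0.93630 +0.31839 -0.14823]
  R  [-0.34668 +0.90541 -0.24505]
  R  [+0.05619 +0.28083 +0.95811]
t = (-0.30321, +0.09880, +1.01235) m
tr R = 2.799817; θ = arccos((tr R − 1)/2) = 0.451237 rad = 25.854°
axis k = ((R−Rᵀ)₃₂, (R−Rᵀ)₁₃, (R−Rᵀ)₂₁) / (2 sinθ) = (+0.602959, -0.234382, -0.762565)
rvec = θ·k = (+0.272077, -0.105762, -0.344098)

rvec=(0.2721, -0.1058, -0.3441) tvec=(-0.3032, 0.0988, 1.0124)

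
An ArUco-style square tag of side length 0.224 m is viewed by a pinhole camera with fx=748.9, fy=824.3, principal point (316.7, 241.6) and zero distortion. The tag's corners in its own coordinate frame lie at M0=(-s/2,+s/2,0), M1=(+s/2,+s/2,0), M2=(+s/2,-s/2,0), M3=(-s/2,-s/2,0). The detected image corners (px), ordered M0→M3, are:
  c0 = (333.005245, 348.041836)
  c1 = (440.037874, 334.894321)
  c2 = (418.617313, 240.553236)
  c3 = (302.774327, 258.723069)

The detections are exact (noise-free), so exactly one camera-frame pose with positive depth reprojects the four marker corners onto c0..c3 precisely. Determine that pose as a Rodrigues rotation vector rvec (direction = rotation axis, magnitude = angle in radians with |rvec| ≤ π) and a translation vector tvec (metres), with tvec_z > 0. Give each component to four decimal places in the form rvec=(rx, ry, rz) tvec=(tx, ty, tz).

Intrinsics K: fx=748.9, fy=824.3, cx=316.7, cy=241.6
Marker side s = 0.224 m; corners in marker frame (Z=0):
  M0 = (-0.1120, +0.1120, 0)
  M1 = (+0.1120, +0.1120, 0)
  M2 = (+0.1120, -0.1120, 0)
  M3 = (-0.1120, -0.1120, 0)
Detected image corners:
  c0 = (333.005245, 348.041836) px
  c1 = (440.037874, 334.894321) px
  c2 = (418.617313, 240.553236) px
  c3 = (302.774327, 258.723069) px
Planar DLT: solve 8×8 A·h = b for H (H[2,2]=1):
  H  [+430.50107 +262.87205 +373.07401]
  H  [-121.71723 +526.17041 +297.73426]
  H  [-0.17698 +0.39397 +1.00000]
B = K⁻¹H; ‖b₁‖=0.680140, ‖b₂‖=0.680140; λ = 2/(‖b₁‖+‖b₂‖) = 1.470285, sign → tz>0 ⇒ λ=+1.470285
r₁ = λ·B[:,0] = (+0.95523,-0.14084,-0.26021); r₂ = λ·B[:,1] = (+0.27113,+0.76874,+0.57924)
r₃ = r₁×r₂ = (+0.11846,-0.62386,+0.77251); SVD([r₁ r₂ r₃]) → R = UVᵀ:
  R  [+0.95523 +0.27113 +0.11846]
  R  [-0.14084 +0.76874 -0.62386]
  R  [-0.26021 +0.57924 +0.77251]
t = (+0.11068, +0.10013, +1.47028) m
tr R = 2.496478; θ = arccos((tr R − 1)/2) = 0.725393 rad = 41.562°
axis k = ((R−Rᵀ)₃₂, (R−Rᵀ)₁₃, (R−Rᵀ)₂₁) / (2 sinθ) = (+0.906727, +0.285388, -0.310485)
rvec = θ·k = (+0.657733, +0.207018, -0.225223)

rvec=(0.6577, 0.2070, -0.2252) tvec=(0.1107, 0.1001, 1.4703)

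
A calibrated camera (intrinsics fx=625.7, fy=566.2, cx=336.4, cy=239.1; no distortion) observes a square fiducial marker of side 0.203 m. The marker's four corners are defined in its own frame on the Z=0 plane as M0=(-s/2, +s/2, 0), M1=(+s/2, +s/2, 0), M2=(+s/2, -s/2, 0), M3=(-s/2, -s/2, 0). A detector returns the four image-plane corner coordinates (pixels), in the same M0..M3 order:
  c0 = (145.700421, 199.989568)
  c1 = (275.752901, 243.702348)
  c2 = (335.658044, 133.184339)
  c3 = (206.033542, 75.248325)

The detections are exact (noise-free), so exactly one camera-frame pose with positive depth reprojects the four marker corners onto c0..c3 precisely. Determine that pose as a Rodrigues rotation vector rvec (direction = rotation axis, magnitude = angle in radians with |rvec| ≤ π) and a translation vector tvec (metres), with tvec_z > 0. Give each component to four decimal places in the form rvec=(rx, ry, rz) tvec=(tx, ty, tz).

rvec=(0.2945, -0.4127, 0.4172) tvec=(-0.1310, -0.1145, 0.8820)

Intrinsics K: fx=625.7, fy=566.2, cx=336.4, cy=239.1
Marker side s = 0.203 m; corners in marker frame (Z=0):
  M0 = (-0.1015, +0.1015, 0)
  M1 = (+0.1015, +0.1015, 0)
  M2 = (+0.1015, -0.1015, 0)
  M3 = (-0.1015, -0.1015, 0)
Detected image corners:
  c0 = (145.700421, 199.989568) px
  c1 = (275.752901, 243.702348) px
  c2 = (335.658044, 133.184339) px
  c3 = (206.033542, 75.248325) px
Planar DLT: solve 8×8 A·h = b for H (H[2,2]=1):
  H  [+760.54186 -244.01971 +243.43539]
  H  [+331.46988 +612.93279 +165.61765]
  H  [+0.50219 +0.21629 +1.00000]
B = K⁻¹H; ‖b₁‖=1.133834, ‖b₂‖=1.133834; λ = 2/(‖b₁‖+‖b₂‖) = 0.881963, sign → tz>0 ⇒ λ=+0.881963
r₁ = λ·B[:,0] = (+0.83390,+0.32929,+0.44291); r₂ = λ·B[:,1] = (-0.44652,+0.87420,+0.19076)
r₃ = r₁×r₂ = (-0.32438,-0.35685,+0.87604); SVD([r₁ r₂ r₃]) → R = UVᵀ:
  R  [+0.83390 -0.44652 -0.32438]
  R  [+0.32929 +0.87420 -0.35685]
  R  [+0.44291 +0.19076 +0.87604]
t = (-0.13104, -0.11446, +0.88196) m
tr R = 2.584143; θ = arccos((tr R − 1)/2) = 0.656602 rad = 37.620°
axis k = ((R−Rᵀ)₃₂, (R−Rᵀ)₁₃, (R−Rᵀ)₂₁) / (2 sinθ) = (+0.448543, -0.628486, +0.635464)
rvec = θ·k = (+0.294514, -0.412665, +0.417247)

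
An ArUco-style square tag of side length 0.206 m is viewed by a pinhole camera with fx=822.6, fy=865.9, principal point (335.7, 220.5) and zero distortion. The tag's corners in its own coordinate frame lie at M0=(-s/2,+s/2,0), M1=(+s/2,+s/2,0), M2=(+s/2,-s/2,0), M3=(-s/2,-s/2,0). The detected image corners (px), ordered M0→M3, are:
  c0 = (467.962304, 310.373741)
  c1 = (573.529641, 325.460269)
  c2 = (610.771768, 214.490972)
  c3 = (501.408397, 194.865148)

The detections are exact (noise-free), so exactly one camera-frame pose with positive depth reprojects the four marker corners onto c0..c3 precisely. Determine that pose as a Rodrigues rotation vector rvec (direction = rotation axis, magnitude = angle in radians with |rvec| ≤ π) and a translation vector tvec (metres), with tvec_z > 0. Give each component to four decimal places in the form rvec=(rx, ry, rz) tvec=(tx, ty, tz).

Intrinsics K: fx=822.6, fy=865.9, cx=335.7, cy=220.5
Marker side s = 0.206 m; corners in marker frame (Z=0):
  M0 = (-0.1030, +0.1030, 0)
  M1 = (+0.1030, +0.1030, 0)
  M2 = (+0.1030, -0.1030, 0)
  M3 = (-0.1030, -0.1030, 0)
Detected image corners:
  c0 = (467.962304, 310.373741) px
  c1 = (573.529641, 325.460269) px
  c2 = (610.771768, 214.490972) px
  c3 = (501.408397, 194.865148) px
Planar DLT: solve 8×8 A·h = b for H (H[2,2]=1):
  H  [+607.73628 -51.02750 +538.89679]
  H  [+125.86748 +608.09721 +262.74808]
  H  [+0.16023 +0.22417 +1.00000]
B = K⁻¹H; ‖b₁‖=0.700061, ‖b₂‖=0.700061; λ = 2/(‖b₁‖+‖b₂‖) = 1.428446, sign → tz>0 ⇒ λ=+1.428446
r₁ = λ·B[:,0] = (+0.96193,+0.14935,+0.22888); r₂ = λ·B[:,1] = (-0.21929,+0.92161,+0.32022)
r₃ = r₁×r₂ = (-0.16312,-0.35822,+0.91928); SVD([r₁ r₂ r₃]) → R = UVᵀ:
  R  [+0.96193 -0.21929 -0.16312]
  R  [+0.14935 +0.92161 -0.35822]
  R  [+0.22888 +0.32022 +0.91928]
t = (+0.35285, +0.06970, +1.42845) m
tr R = 2.802821; θ = arccos((tr R − 1)/2) = 0.447780 rad = 25.656°
axis k = ((R−Rᵀ)₃₂, (R−Rᵀ)₁₃, (R−Rᵀ)₂₁) / (2 sinθ) = (+0.783474, -0.452695, +0.425719)
rvec = θ·k = (+0.350824, -0.202708, +0.190628)

rvec=(0.3508, -0.2027, 0.1906) tvec=(0.3529, 0.0697, 1.4284)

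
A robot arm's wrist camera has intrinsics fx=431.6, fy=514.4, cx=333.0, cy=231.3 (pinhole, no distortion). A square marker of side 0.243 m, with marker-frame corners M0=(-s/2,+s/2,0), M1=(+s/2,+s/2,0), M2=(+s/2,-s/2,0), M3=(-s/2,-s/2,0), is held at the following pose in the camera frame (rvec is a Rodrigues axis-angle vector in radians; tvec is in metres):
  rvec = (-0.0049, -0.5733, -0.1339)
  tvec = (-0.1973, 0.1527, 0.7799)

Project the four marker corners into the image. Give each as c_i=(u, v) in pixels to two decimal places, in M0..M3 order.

Intrinsics K: fx=431.6, fy=514.4, cx=333.0, cy=231.3
Marker side s = 0.243 m; corners in marker frame (Z=0):
  M0 = (-0.1215, +0.1215, 0)
  M1 = (+0.1215, +0.1215, 0)
  M2 = (+0.1215, -0.1215, 0)
  M3 = (-0.1215, -0.1215, 0)
rvec = (-0.0049, -0.5733, -0.1339), |rvec| = θ = 0.58875 rad = 33.733°
Rodrigues: sinθ=0.55532, 1−cosθ=0.16836; R = I + sinθ·[k]× + (1−cosθ)·[k]×²:
    [+0.83165 +0.12766 -0.54043]
    [-0.12493 +0.99128 +0.04191]
    [+0.54107 +0.03266 +0.84034]
t = (-0.1973, 0.1527, 0.7799) m
M0: Pc = R·M0+t = (-0.28283, +0.28832, +0.71813); u = 431.6·(-0.28283)/0.71813 + 333.0 = 163.0149, v = 514.4·(+0.28832)/0.71813 + 231.3 = 437.8252
M1: Pc = R·M1+t = (-0.08074, +0.25796, +0.84961); u = 431.6·(-0.08074)/0.84961 + 333.0 = 291.9822, v = 514.4·(+0.25796)/0.84961 + 231.3 = 387.4839
M2: Pc = R·M2+t = (-0.11177, +0.01708, +0.84167); u = 431.6·(-0.11177)/0.84167 + 333.0 = 275.6877, v = 514.4·(+0.01708)/0.84167 + 231.3 = 241.7388
M3: Pc = R·M3+t = (-0.31386, +0.04744, +0.71019); u = 431.6·(-0.31386)/0.71019 + 333.0 = 142.2623, v = 514.4·(+0.04744)/0.71019 + 231.3 = 265.6605

c0=(163.01, 437.83) c1=(291.98, 387.48) c2=(275.69, 241.74) c3=(142.26, 265.66)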